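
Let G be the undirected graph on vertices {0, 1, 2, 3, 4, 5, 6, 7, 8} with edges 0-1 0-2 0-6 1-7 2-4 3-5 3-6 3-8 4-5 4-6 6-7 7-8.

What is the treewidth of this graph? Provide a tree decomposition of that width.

Treewidth 3.
One such decomposition:
Bags: B1 = {0, 1, 7, 8}  B2 = {0, 6, 7, 8}  B3 = {0, 3, 6, 8}  B4 = {0, 2, 3, 6}  B5 = {2, 3, 4, 6}  B6 = {2, 3, 4, 5}
Tree: B1–B2, B2–B3, B3–B4, B4–B5, B5–B6

The largest bag has 4 vertices, giving width 3; this decomposition certifies tw(G) ≤ 3. For the lower bound: the 4 vertex sets {1,7,8}, {0}, {6}, {2,3,4,5} are disjoint, each induces a connected subgraph, and every pair is joined by at least one edge of G. Contracting each set to a single vertex therefore yields K_{4} as a minor, and since treewidth is minor-monotone, tw(G) ≥ tw(K_{4}) = 3. The upper and lower bounds meet at 3, so that is the treewidth.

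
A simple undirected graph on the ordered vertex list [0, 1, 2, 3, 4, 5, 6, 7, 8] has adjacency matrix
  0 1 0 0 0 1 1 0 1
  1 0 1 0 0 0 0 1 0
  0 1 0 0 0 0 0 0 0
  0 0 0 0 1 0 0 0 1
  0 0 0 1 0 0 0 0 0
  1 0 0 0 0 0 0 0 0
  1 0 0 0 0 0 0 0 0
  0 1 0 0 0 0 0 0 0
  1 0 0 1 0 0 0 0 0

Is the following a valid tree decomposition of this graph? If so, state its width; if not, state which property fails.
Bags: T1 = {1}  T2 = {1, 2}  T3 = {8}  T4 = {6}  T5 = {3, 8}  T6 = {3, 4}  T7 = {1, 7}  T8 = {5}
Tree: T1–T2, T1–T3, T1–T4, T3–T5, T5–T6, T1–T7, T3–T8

No — vertex 0 appears in no bag.

A tree decomposition must satisfy three properties: every vertex lies in some bag; for every edge, both endpoints lie together in some bag; and for every vertex, the bags containing it form a connected subtree. Here vertex 0 appears in no bag, so the decomposition is invalid.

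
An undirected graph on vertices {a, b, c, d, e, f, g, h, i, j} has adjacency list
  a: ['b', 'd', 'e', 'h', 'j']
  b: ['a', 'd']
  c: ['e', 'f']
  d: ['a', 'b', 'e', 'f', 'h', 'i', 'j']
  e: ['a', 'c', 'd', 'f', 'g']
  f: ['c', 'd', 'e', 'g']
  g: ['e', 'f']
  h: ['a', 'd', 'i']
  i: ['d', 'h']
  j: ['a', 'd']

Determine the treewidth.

2

A width-2 tree decomposition is:
Bags: B1 = {a, d, e}  B2 = {d, e, f}  B3 = {a, d, j}  B4 = {a, d, h}  B5 = {e, f, g}  B6 = {a, b, d}  B7 = {d, h, i}  B8 = {c, e, f}
Tree: B1–B2, B1–B3, B1–B4, B2–B5, B4–B6, B4–B7, B2–B8
Each bag holds 3 vertices, so the decomposition has width 2, which upper-bounds the treewidth. For the lower bound, the 3 vertices {a, d, j} are pairwise adjacent, and any tree decomposition puts a clique entirely inside one bag — forcing width ≥ 2. Hence tw(G) = 2 exactly.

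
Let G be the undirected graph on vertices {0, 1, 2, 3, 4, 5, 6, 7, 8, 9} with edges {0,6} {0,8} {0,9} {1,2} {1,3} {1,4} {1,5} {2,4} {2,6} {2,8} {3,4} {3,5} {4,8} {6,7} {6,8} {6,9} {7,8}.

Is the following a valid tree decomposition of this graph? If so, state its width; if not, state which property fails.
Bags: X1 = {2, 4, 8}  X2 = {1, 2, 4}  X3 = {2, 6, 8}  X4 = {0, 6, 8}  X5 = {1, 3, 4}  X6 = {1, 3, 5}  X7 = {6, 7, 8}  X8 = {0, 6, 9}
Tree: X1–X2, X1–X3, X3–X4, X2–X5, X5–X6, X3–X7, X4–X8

Yes; width 2.

Checking the three conditions: (i) the bags cover all of {0, 1, 2, 3, 4, 5, 6, 7, 8, 9}; (ii) for each edge, some bag contains both endpoints; (iii) the bags containing any fixed vertex form a subtree. All hold, so the decomposition is valid with width 3 − 1 = 2.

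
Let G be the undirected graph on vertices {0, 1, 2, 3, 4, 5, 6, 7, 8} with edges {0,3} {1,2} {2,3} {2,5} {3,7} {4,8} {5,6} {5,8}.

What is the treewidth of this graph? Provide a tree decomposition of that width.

Every bag has size at most 2, so the width is 2 − 1 = 1 and tw(G) ≤ 1. Since G has at least one edge (e.g. 5–2), it is not an edgeless graph, so tw(G) ≥ 1. Combining the bounds, tw(G) = 1.

Treewidth 1.
Bags: B1 = {2, 5}  B2 = {5, 8}  B3 = {2, 3}  B4 = {3, 7}  B5 = {0, 3}  B6 = {1, 2}  B7 = {4, 8}  B8 = {5, 6}
Tree: B1–B2, B1–B3, B3–B4, B3–B5, B1–B6, B2–B7, B2–B8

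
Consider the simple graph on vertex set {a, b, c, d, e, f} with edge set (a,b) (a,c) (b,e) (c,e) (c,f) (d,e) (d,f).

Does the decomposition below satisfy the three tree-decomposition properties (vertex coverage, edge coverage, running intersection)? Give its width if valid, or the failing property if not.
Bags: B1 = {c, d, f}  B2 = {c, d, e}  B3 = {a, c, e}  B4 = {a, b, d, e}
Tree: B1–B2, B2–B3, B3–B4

No — bags containing vertex d are not connected in the tree.

A tree decomposition must satisfy three properties: every vertex lies in some bag; for every edge, both endpoints lie together in some bag; and for every vertex, the bags containing it form a connected subtree. Here bags containing vertex d are not connected in the tree, so the decomposition is invalid.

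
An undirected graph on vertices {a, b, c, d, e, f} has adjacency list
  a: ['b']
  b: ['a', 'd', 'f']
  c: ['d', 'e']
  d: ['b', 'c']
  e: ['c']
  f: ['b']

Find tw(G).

A width-1 tree decomposition is:
Bags: B1 = {b, d}  B2 = {c, d}  B3 = {c, e}  B4 = {b, f}  B5 = {a, b}
Tree: B1–B2, B2–B3, B1–B4, B1–B5
Every bag has size at most 2, so the width is 2 − 1 = 1 and tw(G) ≤ 1. Since G has at least one edge (e.g. d–b), it is not an edgeless graph, so tw(G) ≥ 1. Therefore the treewidth is 1.

1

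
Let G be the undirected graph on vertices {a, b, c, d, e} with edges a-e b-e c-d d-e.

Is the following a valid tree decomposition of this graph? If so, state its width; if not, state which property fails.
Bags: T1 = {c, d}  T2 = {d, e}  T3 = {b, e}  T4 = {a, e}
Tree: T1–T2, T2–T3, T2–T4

Yes; width 1.

Every vertex of G appears in some bag (union = {a, b, c, d, e}); every edge is covered by a bag; and for each vertex v the set of bags containing v is connected in the bag tree. The decomposition is therefore valid. The largest bag has 2 vertices, so the width is 1.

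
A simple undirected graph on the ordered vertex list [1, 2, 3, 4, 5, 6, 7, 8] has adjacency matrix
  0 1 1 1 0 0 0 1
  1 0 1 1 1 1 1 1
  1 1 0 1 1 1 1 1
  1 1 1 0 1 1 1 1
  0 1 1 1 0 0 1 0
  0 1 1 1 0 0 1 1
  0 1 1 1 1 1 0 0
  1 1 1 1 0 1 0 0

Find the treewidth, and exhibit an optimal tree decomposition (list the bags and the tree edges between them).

Every bag has size at most 5, so the width is 5 − 1 = 4 and tw(G) ≤ 4. For the lower bound, the 5 vertices {1, 2, 3, 4, 8} are pairwise adjacent, and any tree decomposition puts a clique entirely inside one bag — forcing width ≥ 4. Combining the bounds, tw(G) = 4.

Treewidth 4.
Bags: B1 = {2, 3, 4, 6, 8}  B2 = {1, 2, 3, 4, 8}  B3 = {2, 3, 4, 6, 7}  B4 = {2, 3, 4, 5, 7}
Tree: B1–B2, B1–B3, B3–B4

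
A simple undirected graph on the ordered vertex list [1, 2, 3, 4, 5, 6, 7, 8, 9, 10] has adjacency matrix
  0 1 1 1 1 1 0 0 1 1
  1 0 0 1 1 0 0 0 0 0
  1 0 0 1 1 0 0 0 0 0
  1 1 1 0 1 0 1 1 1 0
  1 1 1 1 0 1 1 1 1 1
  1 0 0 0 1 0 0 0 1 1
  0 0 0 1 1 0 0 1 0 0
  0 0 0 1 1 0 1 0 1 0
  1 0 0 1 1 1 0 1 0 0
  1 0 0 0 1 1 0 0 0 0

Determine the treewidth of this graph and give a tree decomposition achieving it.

Each bag holds 4 vertices, so the decomposition has width 3, which upper-bounds the treewidth. For the lower bound, the 4 vertices {4, 5, 8, 9} are pairwise adjacent, and any tree decomposition puts a clique entirely inside one bag — forcing width ≥ 3. Therefore the treewidth is 3.

Treewidth 3.
One such decomposition:
Bags: B1 = {1, 5, 6, 9}  B2 = {1, 4, 5, 9}  B3 = {4, 5, 8, 9}  B4 = {1, 5, 6, 10}  B5 = {4, 5, 7, 8}  B6 = {1, 2, 4, 5}  B7 = {1, 3, 4, 5}
Tree: B1–B2, B2–B3, B1–B4, B3–B5, B2–B6, B6–B7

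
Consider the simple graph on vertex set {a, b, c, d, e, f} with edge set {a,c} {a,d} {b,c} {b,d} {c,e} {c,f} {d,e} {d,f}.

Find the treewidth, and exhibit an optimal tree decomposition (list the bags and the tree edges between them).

The largest bag has 3 vertices, giving width 2; this decomposition certifies tw(G) ≤ 2. For the lower bound, G contains the cycle f–c–b–d–f, so G is not a forest; only forests have treewidth ≤ 1, hence tw(G) ≥ 2. Combining the bounds, tw(G) = 2.

Treewidth 2.
One optimal decomposition is:
Bags: B1 = {c, d, f}  B2 = {b, c, d}  B3 = {a, c, d}  B4 = {c, d, e}
Tree: B1–B2, B2–B3, B3–B4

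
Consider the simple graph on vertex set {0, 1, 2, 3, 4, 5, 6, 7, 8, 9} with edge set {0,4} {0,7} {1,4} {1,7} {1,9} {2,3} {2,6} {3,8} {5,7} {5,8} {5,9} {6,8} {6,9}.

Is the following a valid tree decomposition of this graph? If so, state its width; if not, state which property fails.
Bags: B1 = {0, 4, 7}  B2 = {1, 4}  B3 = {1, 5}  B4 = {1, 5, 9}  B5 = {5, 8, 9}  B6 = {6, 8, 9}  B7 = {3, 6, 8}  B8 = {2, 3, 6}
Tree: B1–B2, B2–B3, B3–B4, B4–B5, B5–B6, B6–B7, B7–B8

A tree decomposition must satisfy three properties: every vertex lies in some bag; for every edge, both endpoints lie together in some bag; and for every vertex, the bags containing it form a connected subtree. Here edge (7,1) lies in no bag, so the decomposition is invalid.

No — edge (7,1) lies in no bag.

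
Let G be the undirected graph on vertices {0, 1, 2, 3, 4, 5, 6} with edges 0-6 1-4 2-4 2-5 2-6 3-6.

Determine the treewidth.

1

A width-1 tree decomposition is:
Bags: B1 = {2, 6}  B2 = {2, 4}  B3 = {0, 6}  B4 = {1, 4}  B5 = {2, 5}  B6 = {3, 6}
Tree: B1–B2, B1–B3, B2–B4, B1–B5, B1–B6
The largest bag has 2 vertices, giving width 1; this decomposition certifies tw(G) ≤ 1. Since G has at least one edge (e.g. 6–2), it is not an edgeless graph, so tw(G) ≥ 1. Therefore the treewidth is 1.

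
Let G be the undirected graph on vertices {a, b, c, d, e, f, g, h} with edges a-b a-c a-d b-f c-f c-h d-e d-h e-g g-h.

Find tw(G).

A width-2 tree decomposition is:
Bags: B1 = {a, b, f}  B2 = {a, c, f}  B3 = {a, c, d}  B4 = {c, d, h}  B5 = {d, e, h}  B6 = {e, g, h}
Tree: B1–B2, B2–B3, B3–B4, B4–B5, B5–B6
The largest bag has 3 vertices, giving width 2; this decomposition certifies tw(G) ≤ 2. For the lower bound, G contains the cycle b–f–c–a–b, so G is not a forest; only forests have treewidth ≤ 1, hence tw(G) ≥ 2. Combining the bounds, tw(G) = 2.

2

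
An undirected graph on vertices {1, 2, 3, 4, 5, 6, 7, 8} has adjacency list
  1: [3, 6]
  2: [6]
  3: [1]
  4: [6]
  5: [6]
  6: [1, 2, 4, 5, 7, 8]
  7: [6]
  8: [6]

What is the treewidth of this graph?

A width-1 tree decomposition is:
Bags: B1 = {6, 8}  B2 = {2, 6}  B3 = {1, 6}  B4 = {4, 6}  B5 = {6, 7}  B6 = {1, 3}  B7 = {5, 6}
Tree: B1–B2, B2–B3, B1–B4, B2–B5, B3–B6, B1–B7
Each bag holds 2 vertices, so the decomposition has width 1, which upper-bounds the treewidth. Since G has at least one edge (e.g. 8–6), it is not an edgeless graph, so tw(G) ≥ 1. The upper and lower bounds meet at 1, so that is the treewidth.

1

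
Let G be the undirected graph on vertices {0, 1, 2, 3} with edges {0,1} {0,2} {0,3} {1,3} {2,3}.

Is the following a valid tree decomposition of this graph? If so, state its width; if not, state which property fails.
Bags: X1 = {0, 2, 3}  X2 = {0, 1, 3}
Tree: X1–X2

Vertex coverage: the bags together contain {0, 1, 2, 3}, the full vertex set. Edge coverage: each edge of G has both endpoints in at least one bag. Running intersection: for every vertex, the bags containing it form a connected subtree. All three properties hold, so this is a valid tree decomposition of width max|bag| − 1 = 2, and hence tw(G) ≤ 2.

Yes; width 2.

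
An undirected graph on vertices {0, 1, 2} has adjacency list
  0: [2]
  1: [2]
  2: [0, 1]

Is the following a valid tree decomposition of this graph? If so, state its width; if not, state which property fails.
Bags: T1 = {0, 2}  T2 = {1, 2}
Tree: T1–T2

Yes; width 1.

Checking the three conditions: (i) the bags cover all of {0, 1, 2}; (ii) for each edge, some bag contains both endpoints; (iii) the bags containing any fixed vertex form a subtree. All hold, so the decomposition is valid with width 2 − 1 = 1.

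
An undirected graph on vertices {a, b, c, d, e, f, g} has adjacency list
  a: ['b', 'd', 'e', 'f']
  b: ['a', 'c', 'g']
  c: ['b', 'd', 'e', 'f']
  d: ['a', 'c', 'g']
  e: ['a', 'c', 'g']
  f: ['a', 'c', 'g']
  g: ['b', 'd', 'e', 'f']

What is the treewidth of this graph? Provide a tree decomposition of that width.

The largest bag has 4 vertices, giving width 3; this decomposition certifies tw(G) ≤ 3. For the lower bound: the 4 vertex sets {a,f}, {c,e}, {g}, {d} are disjoint, each induces a connected subgraph, and every pair is joined by at least one edge of G. Contracting each set to a single vertex therefore yields K_{4} as a minor, and since treewidth is minor-monotone, tw(G) ≥ tw(K_{4}) = 3. Combining the bounds, tw(G) = 3.

Treewidth 3.
One such decomposition:
Bags: B1 = {a, c, f, g}  B2 = {a, c, e, g}  B3 = {a, c, d, g}  B4 = {a, b, c, g}
Tree: B1–B2, B2–B3, B3–B4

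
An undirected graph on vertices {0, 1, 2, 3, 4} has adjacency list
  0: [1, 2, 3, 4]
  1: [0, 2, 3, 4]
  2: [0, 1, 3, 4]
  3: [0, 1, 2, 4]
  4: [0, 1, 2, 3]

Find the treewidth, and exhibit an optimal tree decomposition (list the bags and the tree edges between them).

Treewidth 4.
One such decomposition:
Bags: B1 = {0, 1, 2, 3, 4}
Tree: (single bag)

With just one bag of size 5, the width is 5 − 1 = 4, so tw(G) ≤ 4. Conversely, {0, 1, 2, 3, 4} is a clique of size 5, and the vertices of any clique must share a bag in every tree decomposition; so some bag has ≥ 5 vertices and tw(G) ≥ 4. Therefore the treewidth is 4.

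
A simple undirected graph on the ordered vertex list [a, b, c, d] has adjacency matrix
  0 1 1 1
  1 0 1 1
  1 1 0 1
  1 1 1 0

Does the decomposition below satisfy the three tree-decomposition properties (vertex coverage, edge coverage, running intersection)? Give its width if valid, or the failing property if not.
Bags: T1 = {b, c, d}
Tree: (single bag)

A tree decomposition must satisfy three properties: every vertex lies in some bag; for every edge, both endpoints lie together in some bag; and for every vertex, the bags containing it form a connected subtree. Here vertex a appears in no bag, so the decomposition is invalid.

No — vertex a appears in no bag.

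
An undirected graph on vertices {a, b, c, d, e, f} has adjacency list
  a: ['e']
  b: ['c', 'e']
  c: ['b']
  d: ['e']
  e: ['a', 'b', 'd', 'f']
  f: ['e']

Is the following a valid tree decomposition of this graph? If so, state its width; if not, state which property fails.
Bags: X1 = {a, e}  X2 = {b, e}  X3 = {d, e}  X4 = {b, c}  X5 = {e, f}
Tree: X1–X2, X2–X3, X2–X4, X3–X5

Yes; width 1.

Vertex coverage: the bags together contain {a, b, c, d, e, f}, the full vertex set. Edge coverage: each edge of G has both endpoints in at least one bag. Running intersection: for every vertex, the bags containing it form a connected subtree. All three properties hold, so this is a valid tree decomposition of width max|bag| − 1 = 1, and hence tw(G) ≤ 1.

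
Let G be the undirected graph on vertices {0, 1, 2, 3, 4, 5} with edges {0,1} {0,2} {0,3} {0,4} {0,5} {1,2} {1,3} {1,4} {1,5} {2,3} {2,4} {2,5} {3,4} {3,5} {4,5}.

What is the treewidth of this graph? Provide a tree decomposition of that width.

A single bag containing all 6 vertices is trivially a valid decomposition of width 5. For the lower bound, the 6 vertices {0, 1, 2, 3, 4, 5} are pairwise adjacent, and any tree decomposition puts a clique entirely inside one bag — forcing width ≥ 5. Hence tw(G) = 5 exactly.

Treewidth 5.
One optimal decomposition is:
Bags: B1 = {0, 1, 2, 3, 4, 5}
Tree: (single bag)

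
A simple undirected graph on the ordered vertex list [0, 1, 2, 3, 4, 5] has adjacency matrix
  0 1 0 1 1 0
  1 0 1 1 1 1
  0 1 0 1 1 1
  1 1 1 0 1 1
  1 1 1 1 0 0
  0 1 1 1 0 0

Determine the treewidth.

A width-3 tree decomposition is:
Bags: B1 = {0, 1, 3, 4}  B2 = {1, 2, 3, 4}  B3 = {1, 2, 3, 5}
Tree: B1–B2, B2–B3
The largest bag has 4 vertices, giving width 3; this decomposition certifies tw(G) ≤ 3. On the other hand G contains the 4-clique {0, 1, 3, 4}. A clique must lie in a single bag of any decomposition, so no decomposition can have width below 3. Combining the bounds, tw(G) = 3.

3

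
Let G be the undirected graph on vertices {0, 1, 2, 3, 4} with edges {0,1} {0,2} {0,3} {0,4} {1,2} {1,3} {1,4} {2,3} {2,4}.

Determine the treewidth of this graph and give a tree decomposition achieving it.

Treewidth 3.
One optimal decomposition is:
Bags: B1 = {0, 1, 2, 3}  B2 = {0, 1, 2, 4}
Tree: B1–B2

Each bag holds 4 vertices, so the decomposition has width 3, which upper-bounds the treewidth. On the other hand G contains the 4-clique {0, 1, 2, 3}. A clique must lie in a single bag of any decomposition, so no decomposition can have width below 3. Therefore the treewidth is 3.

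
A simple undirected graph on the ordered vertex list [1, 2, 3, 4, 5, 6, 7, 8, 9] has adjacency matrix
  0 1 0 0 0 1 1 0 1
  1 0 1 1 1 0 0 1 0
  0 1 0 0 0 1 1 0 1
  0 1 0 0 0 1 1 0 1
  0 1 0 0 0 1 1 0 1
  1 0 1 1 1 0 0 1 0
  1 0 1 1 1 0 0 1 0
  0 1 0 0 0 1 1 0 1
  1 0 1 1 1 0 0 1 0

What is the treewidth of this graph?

A width-4 tree decomposition is:
Bags: B1 = {2, 6, 7, 8, 9}  B2 = {1, 2, 6, 7, 9}  B3 = {2, 4, 6, 7, 9}  B4 = {2, 5, 6, 7, 9}  B5 = {2, 3, 6, 7, 9}
Tree: B1–B2, B2–B3, B3–B4, B4–B5
The largest bag has 5 vertices, giving width 4; this decomposition certifies tw(G) ≤ 4. For the lower bound: the 5 vertex sets {2,8}, {1,6}, {4,7}, {9}, {5} are disjoint, each induces a connected subgraph, and every pair is joined by at least one edge of G. Contracting each set to a single vertex therefore yields K_{5} as a minor, and since treewidth is minor-monotone, tw(G) ≥ tw(K_{5}) = 4. The upper and lower bounds meet at 4, so that is the treewidth.

4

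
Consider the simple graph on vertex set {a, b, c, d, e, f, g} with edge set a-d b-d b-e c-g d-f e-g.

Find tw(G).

1

A width-1 tree decomposition is:
Bags: B1 = {b, d}  B2 = {b, e}  B3 = {e, g}  B4 = {c, g}  B5 = {a, d}  B6 = {d, f}
Tree: B1–B2, B2–B3, B3–B4, B1–B5, B5–B6
Every bag has size at most 2, so the width is 2 − 1 = 1 and tw(G) ≤ 1. Any graph with an edge has treewidth ≥ 1, and G has the edge b–d. Therefore the treewidth is 1.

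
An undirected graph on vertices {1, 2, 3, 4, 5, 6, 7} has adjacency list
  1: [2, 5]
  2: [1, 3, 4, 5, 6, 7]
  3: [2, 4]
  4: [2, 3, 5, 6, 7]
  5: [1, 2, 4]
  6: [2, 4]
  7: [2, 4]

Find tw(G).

A width-2 tree decomposition is:
Bags: B1 = {2, 4, 5}  B2 = {2, 4, 6}  B3 = {1, 2, 5}  B4 = {2, 4, 7}  B5 = {2, 3, 4}
Tree: B1–B2, B1–B3, B1–B4, B1–B5
Every bag has size at most 3, so the width is 3 − 1 = 2 and tw(G) ≤ 2. For the lower bound, the 3 vertices {1, 2, 5} are pairwise adjacent, and any tree decomposition puts a clique entirely inside one bag — forcing width ≥ 2. Combining the bounds, tw(G) = 2.

2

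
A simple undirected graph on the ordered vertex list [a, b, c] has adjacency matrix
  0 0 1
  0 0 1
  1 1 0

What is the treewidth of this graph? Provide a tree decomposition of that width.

The largest bag has 2 vertices, giving width 1; this decomposition certifies tw(G) ≤ 1. Any graph with an edge has treewidth ≥ 1, and G has the edge a–c. The upper and lower bounds meet at 1, so that is the treewidth.

Treewidth 1.
Bags: B1 = {a, c}  B2 = {b, c}
Tree: B1–B2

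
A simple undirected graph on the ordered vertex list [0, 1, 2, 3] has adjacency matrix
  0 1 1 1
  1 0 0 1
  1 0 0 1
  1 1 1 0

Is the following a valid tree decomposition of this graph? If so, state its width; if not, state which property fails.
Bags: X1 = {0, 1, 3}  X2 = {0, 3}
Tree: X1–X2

No — vertex 2 appears in no bag.

A tree decomposition must satisfy three properties: every vertex lies in some bag; for every edge, both endpoints lie together in some bag; and for every vertex, the bags containing it form a connected subtree. Here vertex 2 appears in no bag, so the decomposition is invalid.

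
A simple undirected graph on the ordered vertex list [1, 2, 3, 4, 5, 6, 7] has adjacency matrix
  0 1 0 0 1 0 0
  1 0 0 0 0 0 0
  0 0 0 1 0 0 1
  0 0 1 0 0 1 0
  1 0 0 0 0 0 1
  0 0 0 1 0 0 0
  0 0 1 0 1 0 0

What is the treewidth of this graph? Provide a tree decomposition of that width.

The largest bag has 2 vertices, giving width 1; this decomposition certifies tw(G) ≤ 1. G has an edge, so its treewidth is at least 1. Hence tw(G) = 1 exactly.

Treewidth 1.
One optimal decomposition is:
Bags: B1 = {4, 6}  B2 = {3, 4}  B3 = {3, 7}  B4 = {5, 7}  B5 = {1, 5}  B6 = {1, 2}
Tree: B1–B2, B2–B3, B3–B4, B4–B5, B5–B6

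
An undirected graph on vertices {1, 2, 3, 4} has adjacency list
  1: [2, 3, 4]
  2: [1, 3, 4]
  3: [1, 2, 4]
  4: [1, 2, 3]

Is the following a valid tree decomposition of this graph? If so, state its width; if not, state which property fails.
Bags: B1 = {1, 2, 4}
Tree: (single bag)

No — vertex 3 appears in no bag.

A tree decomposition must satisfy three properties: every vertex lies in some bag; for every edge, both endpoints lie together in some bag; and for every vertex, the bags containing it form a connected subtree. Here vertex 3 appears in no bag, so the decomposition is invalid.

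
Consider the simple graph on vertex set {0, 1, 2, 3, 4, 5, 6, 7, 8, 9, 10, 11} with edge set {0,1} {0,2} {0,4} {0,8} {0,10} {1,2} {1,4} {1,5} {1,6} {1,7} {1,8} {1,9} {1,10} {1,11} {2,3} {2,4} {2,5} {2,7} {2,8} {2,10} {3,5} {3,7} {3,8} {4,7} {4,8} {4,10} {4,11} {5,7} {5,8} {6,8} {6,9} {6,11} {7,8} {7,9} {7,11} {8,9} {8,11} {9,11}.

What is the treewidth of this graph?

A width-4 tree decomposition is:
Bags: B1 = {1, 4, 7, 8, 11}  B2 = {1, 2, 4, 7, 8}  B3 = {1, 2, 5, 7, 8}  B4 = {0, 1, 2, 4, 8}  B5 = {0, 1, 2, 4, 10}  B6 = {1, 7, 8, 9, 11}  B7 = {1, 6, 8, 9, 11}  B8 = {2, 3, 5, 7, 8}
Tree: B1–B2, B2–B3, B2–B4, B4–B5, B1–B6, B6–B7, B3–B8
Every bag has size at most 5, so the width is 5 − 1 = 4 and tw(G) ≤ 4. Conversely, {0, 1, 2, 4, 8} is a clique of size 5, and the vertices of any clique must share a bag in every tree decomposition; so some bag has ≥ 5 vertices and tw(G) ≥ 4. The upper and lower bounds meet at 4, so that is the treewidth.

4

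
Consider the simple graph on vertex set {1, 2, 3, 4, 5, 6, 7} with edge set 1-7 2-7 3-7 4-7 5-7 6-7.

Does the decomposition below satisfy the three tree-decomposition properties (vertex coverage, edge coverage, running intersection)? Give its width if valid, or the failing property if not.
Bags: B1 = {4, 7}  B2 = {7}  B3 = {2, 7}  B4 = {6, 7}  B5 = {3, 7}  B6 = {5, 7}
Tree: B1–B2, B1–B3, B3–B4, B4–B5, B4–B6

No — vertex 1 appears in no bag.

A tree decomposition must satisfy three properties: every vertex lies in some bag; for every edge, both endpoints lie together in some bag; and for every vertex, the bags containing it form a connected subtree. Here vertex 1 appears in no bag, so the decomposition is invalid.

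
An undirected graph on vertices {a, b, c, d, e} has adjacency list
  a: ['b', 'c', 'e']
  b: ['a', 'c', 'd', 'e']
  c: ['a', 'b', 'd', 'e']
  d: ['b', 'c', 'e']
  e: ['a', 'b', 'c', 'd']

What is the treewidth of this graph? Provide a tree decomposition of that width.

Treewidth 3.
Bags: B1 = {b, c, d, e}  B2 = {a, b, c, e}
Tree: B1–B2

Each bag holds 4 vertices, so the decomposition has width 3, which upper-bounds the treewidth. Conversely, {b, c, d, e} is a clique of size 4, and the vertices of any clique must share a bag in every tree decomposition; so some bag has ≥ 4 vertices and tw(G) ≥ 3. Combining the bounds, tw(G) = 3.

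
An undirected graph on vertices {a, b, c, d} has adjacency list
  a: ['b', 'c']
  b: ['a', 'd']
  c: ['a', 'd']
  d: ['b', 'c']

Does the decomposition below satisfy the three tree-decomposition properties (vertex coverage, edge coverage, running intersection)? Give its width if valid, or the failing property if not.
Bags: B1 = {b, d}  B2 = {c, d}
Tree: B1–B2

No — vertex a appears in no bag.

A tree decomposition must satisfy three properties: every vertex lies in some bag; for every edge, both endpoints lie together in some bag; and for every vertex, the bags containing it form a connected subtree. Here vertex a appears in no bag, so the decomposition is invalid.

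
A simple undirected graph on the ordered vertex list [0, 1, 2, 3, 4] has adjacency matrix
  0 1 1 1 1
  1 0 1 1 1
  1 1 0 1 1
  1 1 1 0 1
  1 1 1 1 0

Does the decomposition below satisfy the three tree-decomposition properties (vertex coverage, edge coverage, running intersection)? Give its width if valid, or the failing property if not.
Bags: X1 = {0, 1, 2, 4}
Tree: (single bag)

No — vertex 3 appears in no bag.

A tree decomposition must satisfy three properties: every vertex lies in some bag; for every edge, both endpoints lie together in some bag; and for every vertex, the bags containing it form a connected subtree. Here vertex 3 appears in no bag, so the decomposition is invalid.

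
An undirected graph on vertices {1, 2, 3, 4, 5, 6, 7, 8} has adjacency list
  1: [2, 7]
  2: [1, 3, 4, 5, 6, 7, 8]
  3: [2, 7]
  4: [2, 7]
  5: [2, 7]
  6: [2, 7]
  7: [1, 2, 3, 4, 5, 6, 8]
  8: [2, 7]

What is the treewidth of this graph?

A width-2 tree decomposition is:
Bags: B1 = {2, 7, 8}  B2 = {2, 4, 7}  B3 = {2, 3, 7}  B4 = {2, 6, 7}  B5 = {2, 5, 7}  B6 = {1, 2, 7}
Tree: B1–B2, B2–B3, B2–B4, B3–B5, B2–B6
Each bag holds 3 vertices, so the decomposition has width 2, which upper-bounds the treewidth. For the lower bound, the 3 vertices {1, 2, 7} are pairwise adjacent, and any tree decomposition puts a clique entirely inside one bag — forcing width ≥ 2. The upper and lower bounds meet at 2, so that is the treewidth.

2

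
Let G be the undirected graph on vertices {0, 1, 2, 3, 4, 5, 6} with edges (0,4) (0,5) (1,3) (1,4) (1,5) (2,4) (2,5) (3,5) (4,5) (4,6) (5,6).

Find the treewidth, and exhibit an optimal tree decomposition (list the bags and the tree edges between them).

Each bag holds 3 vertices, so the decomposition has width 2, which upper-bounds the treewidth. For the lower bound, the 3 vertices {1, 3, 5} are pairwise adjacent, and any tree decomposition puts a clique entirely inside one bag — forcing width ≥ 2. The upper and lower bounds meet at 2, so that is the treewidth.

Treewidth 2.
One such decomposition:
Bags: B1 = {0, 4, 5}  B2 = {2, 4, 5}  B3 = {4, 5, 6}  B4 = {1, 4, 5}  B5 = {1, 3, 5}
Tree: B1–B2, B1–B3, B1–B4, B4–B5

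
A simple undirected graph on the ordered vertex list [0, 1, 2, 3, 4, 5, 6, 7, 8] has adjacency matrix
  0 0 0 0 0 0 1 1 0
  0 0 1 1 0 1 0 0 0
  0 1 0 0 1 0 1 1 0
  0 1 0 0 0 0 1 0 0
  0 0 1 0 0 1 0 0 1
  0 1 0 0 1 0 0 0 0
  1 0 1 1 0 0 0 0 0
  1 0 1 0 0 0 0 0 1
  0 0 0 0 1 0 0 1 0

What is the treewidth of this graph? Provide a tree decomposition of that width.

Each bag holds 4 vertices, so the decomposition has width 3, which upper-bounds the treewidth. For the lower bound: the 4 vertex sets {0,7,8}, {4}, {2}, {1,3,5,6} are disjoint, each induces a connected subgraph, and every pair is joined by at least one edge of G. Contracting each set to a single vertex therefore yields K_{4} as a minor, and since treewidth is minor-monotone, tw(G) ≥ tw(K_{4}) = 3. Combining the bounds, tw(G) = 3.

Treewidth 3.
One such decomposition:
Bags: B1 = {0, 4, 7, 8}  B2 = {0, 2, 4, 7}  B3 = {0, 2, 4, 6}  B4 = {2, 4, 5, 6}  B5 = {1, 2, 5, 6}  B6 = {1, 3, 5, 6}
Tree: B1–B2, B2–B3, B3–B4, B4–B5, B5–B6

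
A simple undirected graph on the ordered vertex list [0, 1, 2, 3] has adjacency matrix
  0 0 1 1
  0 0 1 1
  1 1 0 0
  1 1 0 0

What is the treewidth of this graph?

A width-2 tree decomposition is:
Bags: B1 = {0, 1, 2}  B2 = {0, 1, 3}
Tree: B1–B2
Each bag holds 3 vertices, so the decomposition has width 2, which upper-bounds the treewidth. Since 0–2–1–3–0 is a cycle in G, G is not acyclic. Forests are exactly the graphs of treewidth ≤ 1, so tw(G) ≥ 2. Combining the bounds, tw(G) = 2.

2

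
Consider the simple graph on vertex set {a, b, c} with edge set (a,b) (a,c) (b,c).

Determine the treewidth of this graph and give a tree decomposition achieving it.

Treewidth 2.
Bags: B1 = {a, b, c}
Tree: (single bag)

A single bag containing all 3 vertices is trivially a valid decomposition of width 2. Conversely, {a, b, c} is a clique of size 3, and the vertices of any clique must share a bag in every tree decomposition; so some bag has ≥ 3 vertices and tw(G) ≥ 2. The upper and lower bounds meet at 2, so that is the treewidth.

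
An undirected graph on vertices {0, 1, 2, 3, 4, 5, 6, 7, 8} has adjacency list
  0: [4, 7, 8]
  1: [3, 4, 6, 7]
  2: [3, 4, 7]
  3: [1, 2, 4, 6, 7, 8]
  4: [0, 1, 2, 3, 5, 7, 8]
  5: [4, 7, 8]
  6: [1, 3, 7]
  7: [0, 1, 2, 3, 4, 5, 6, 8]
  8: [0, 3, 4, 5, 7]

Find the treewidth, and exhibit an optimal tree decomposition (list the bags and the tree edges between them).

Each bag holds 4 vertices, so the decomposition has width 3, which upper-bounds the treewidth. Conversely, {0, 4, 7, 8} is a clique of size 4, and the vertices of any clique must share a bag in every tree decomposition; so some bag has ≥ 4 vertices and tw(G) ≥ 3. Therefore the treewidth is 3.

Treewidth 3.
One optimal decomposition is:
Bags: B1 = {3, 4, 7, 8}  B2 = {1, 3, 4, 7}  B3 = {0, 4, 7, 8}  B4 = {4, 5, 7, 8}  B5 = {1, 3, 6, 7}  B6 = {2, 3, 4, 7}
Tree: B1–B2, B1–B3, B1–B4, B2–B5, B2–B6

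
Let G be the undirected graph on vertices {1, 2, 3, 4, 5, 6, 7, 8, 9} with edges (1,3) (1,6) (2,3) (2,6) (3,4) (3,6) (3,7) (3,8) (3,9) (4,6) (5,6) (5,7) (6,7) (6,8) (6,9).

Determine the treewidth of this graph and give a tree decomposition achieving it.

Treewidth 2.
One optimal decomposition is:
Bags: B1 = {3, 6, 9}  B2 = {3, 6, 7}  B3 = {5, 6, 7}  B4 = {2, 3, 6}  B5 = {3, 6, 8}  B6 = {3, 4, 6}  B7 = {1, 3, 6}
Tree: B1–B2, B2–B3, B1–B4, B4–B5, B4–B6, B4–B7

The largest bag has 3 vertices, giving width 2; this decomposition certifies tw(G) ≤ 2. On the other hand G contains the 3-clique {1, 3, 6}. A clique must lie in a single bag of any decomposition, so no decomposition can have width below 2. The upper and lower bounds meet at 2, so that is the treewidth.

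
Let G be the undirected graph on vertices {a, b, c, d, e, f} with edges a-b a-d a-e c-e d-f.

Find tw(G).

1

A width-1 tree decomposition is:
Bags: B1 = {a, e}  B2 = {a, b}  B3 = {a, d}  B4 = {c, e}  B5 = {d, f}
Tree: B1–B2, B1–B3, B1–B4, B3–B5
Each bag holds 2 vertices, so the decomposition has width 1, which upper-bounds the treewidth. Any graph with an edge has treewidth ≥ 1, and G has the edge a–e. Hence tw(G) = 1 exactly.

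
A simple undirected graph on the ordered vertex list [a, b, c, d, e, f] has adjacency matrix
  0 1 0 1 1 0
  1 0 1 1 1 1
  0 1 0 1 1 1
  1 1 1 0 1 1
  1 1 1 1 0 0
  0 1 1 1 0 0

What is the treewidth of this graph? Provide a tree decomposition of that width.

Treewidth 3.
Bags: B1 = {b, c, d, e}  B2 = {a, b, d, e}  B3 = {b, c, d, f}
Tree: B1–B2, B1–B3

Every bag has size at most 4, so the width is 4 − 1 = 3 and tw(G) ≤ 3. Conversely, {b, c, d, e} is a clique of size 4, and the vertices of any clique must share a bag in every tree decomposition; so some bag has ≥ 4 vertices and tw(G) ≥ 3. Therefore the treewidth is 3.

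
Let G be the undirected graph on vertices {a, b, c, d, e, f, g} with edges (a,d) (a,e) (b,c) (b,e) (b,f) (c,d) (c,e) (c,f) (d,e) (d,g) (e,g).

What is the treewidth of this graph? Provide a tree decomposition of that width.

Treewidth 2.
One such decomposition:
Bags: B1 = {d, e, g}  B2 = {c, d, e}  B3 = {a, d, e}  B4 = {b, c, e}  B5 = {b, c, f}
Tree: B1–B2, B2–B3, B2–B4, B4–B5

The largest bag has 3 vertices, giving width 2; this decomposition certifies tw(G) ≤ 2. Conversely, {d, e, g} is a clique of size 3, and the vertices of any clique must share a bag in every tree decomposition; so some bag has ≥ 3 vertices and tw(G) ≥ 2. Combining the bounds, tw(G) = 2.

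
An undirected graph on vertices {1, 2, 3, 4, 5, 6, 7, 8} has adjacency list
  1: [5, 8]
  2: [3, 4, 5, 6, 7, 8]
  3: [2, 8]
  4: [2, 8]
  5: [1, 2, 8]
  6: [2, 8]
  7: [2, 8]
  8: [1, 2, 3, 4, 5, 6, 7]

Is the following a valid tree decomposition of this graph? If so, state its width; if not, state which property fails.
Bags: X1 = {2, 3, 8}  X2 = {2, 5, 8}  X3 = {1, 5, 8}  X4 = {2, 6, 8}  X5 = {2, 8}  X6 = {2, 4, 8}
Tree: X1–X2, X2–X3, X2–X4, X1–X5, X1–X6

A tree decomposition must satisfy three properties: every vertex lies in some bag; for every edge, both endpoints lie together in some bag; and for every vertex, the bags containing it form a connected subtree. Here vertex 7 appears in no bag, so the decomposition is invalid.

No — vertex 7 appears in no bag.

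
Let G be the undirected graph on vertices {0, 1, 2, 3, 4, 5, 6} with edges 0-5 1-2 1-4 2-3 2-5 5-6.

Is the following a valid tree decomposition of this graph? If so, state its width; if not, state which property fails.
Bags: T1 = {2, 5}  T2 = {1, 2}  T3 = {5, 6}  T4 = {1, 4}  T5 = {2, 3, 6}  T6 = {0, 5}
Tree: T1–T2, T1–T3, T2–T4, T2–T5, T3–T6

No — bags containing vertex 6 are not connected in the tree.

A tree decomposition must satisfy three properties: every vertex lies in some bag; for every edge, both endpoints lie together in some bag; and for every vertex, the bags containing it form a connected subtree. Here bags containing vertex 6 are not connected in the tree, so the decomposition is invalid.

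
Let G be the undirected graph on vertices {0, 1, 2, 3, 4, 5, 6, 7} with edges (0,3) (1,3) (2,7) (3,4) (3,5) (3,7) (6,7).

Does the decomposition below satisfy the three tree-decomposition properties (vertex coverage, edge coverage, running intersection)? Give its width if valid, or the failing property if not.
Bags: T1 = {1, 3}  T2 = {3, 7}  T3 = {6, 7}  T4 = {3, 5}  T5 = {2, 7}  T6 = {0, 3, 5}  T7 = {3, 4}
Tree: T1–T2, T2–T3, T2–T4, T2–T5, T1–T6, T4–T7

No — bags containing vertex 5 are not connected in the tree.

A tree decomposition must satisfy three properties: every vertex lies in some bag; for every edge, both endpoints lie together in some bag; and for every vertex, the bags containing it form a connected subtree. Here bags containing vertex 5 are not connected in the tree, so the decomposition is invalid.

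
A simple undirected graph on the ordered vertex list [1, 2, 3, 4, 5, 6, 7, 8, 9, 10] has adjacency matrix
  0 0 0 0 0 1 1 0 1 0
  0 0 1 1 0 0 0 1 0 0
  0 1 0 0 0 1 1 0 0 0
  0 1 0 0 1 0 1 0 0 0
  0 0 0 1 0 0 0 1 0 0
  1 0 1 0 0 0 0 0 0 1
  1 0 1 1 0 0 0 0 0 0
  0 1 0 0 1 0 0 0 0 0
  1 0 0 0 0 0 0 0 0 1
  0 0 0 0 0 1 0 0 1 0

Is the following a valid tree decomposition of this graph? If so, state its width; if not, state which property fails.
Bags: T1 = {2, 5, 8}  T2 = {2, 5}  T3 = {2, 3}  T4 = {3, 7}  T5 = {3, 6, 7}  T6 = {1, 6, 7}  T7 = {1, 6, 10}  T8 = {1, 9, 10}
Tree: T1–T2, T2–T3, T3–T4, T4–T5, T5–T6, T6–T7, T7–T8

No — vertex 4 appears in no bag.

A tree decomposition must satisfy three properties: every vertex lies in some bag; for every edge, both endpoints lie together in some bag; and for every vertex, the bags containing it form a connected subtree. Here vertex 4 appears in no bag, so the decomposition is invalid.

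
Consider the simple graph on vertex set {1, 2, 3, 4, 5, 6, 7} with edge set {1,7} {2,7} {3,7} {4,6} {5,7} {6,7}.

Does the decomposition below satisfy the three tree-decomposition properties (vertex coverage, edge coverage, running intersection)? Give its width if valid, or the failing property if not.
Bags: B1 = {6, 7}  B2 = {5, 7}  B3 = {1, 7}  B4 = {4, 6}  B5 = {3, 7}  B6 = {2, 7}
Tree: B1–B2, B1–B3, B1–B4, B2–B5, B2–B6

Checking the three conditions: (i) the bags cover all of {1, 2, 3, 4, 5, 6, 7}; (ii) for each edge, some bag contains both endpoints; (iii) the bags containing any fixed vertex form a subtree. All hold, so the decomposition is valid with width 2 − 1 = 1.

Yes; width 1.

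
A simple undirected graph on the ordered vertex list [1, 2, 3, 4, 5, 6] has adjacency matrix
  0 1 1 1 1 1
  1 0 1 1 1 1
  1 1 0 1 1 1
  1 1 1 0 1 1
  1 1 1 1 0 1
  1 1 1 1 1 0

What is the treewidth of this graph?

5

A width-5 tree decomposition is:
Bags: B1 = {1, 2, 3, 4, 5, 6}
Tree: (single bag)
A single bag containing all 6 vertices is trivially a valid decomposition of width 5. For the lower bound, the 6 vertices {1, 2, 3, 4, 5, 6} are pairwise adjacent, and any tree decomposition puts a clique entirely inside one bag — forcing width ≥ 5. The upper and lower bounds meet at 5, so that is the treewidth.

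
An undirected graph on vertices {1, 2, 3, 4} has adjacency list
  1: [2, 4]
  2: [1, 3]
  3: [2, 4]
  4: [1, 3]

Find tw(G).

A width-2 tree decomposition is:
Bags: B1 = {1, 2, 3}  B2 = {1, 3, 4}
Tree: B1–B2
Every bag has size at most 3, so the width is 3 − 1 = 2 and tw(G) ≤ 2. Since 1–2–3–4–1 is a cycle in G, G is not acyclic. Forests are exactly the graphs of treewidth ≤ 1, so tw(G) ≥ 2. The upper and lower bounds meet at 2, so that is the treewidth.

2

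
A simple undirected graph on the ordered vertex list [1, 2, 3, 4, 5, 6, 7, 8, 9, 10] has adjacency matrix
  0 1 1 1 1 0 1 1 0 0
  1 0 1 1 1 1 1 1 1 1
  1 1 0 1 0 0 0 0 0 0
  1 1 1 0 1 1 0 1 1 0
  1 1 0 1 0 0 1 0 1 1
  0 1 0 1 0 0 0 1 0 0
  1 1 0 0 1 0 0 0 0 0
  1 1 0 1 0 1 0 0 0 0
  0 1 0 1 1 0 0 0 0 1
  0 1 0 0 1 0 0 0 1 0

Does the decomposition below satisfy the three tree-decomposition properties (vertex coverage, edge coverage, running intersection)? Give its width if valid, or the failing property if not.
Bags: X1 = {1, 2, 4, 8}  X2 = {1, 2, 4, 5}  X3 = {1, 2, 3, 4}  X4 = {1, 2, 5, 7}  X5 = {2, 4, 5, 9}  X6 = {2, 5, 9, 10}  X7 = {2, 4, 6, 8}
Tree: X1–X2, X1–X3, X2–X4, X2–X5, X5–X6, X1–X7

Vertex coverage: the bags together contain {1, 2, 3, 4, 5, 6, 7, 8, 9, 10}, the full vertex set. Edge coverage: each edge of G has both endpoints in at least one bag. Running intersection: for every vertex, the bags containing it form a connected subtree. All three properties hold, so this is a valid tree decomposition of width max|bag| − 1 = 3, and hence tw(G) ≤ 3.

Yes; width 3.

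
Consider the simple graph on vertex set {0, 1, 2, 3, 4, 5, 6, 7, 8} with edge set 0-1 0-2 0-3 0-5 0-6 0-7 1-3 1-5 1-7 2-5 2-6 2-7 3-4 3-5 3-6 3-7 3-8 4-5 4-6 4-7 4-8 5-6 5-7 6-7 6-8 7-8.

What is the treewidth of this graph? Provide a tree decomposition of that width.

The largest bag has 5 vertices, giving width 4; this decomposition certifies tw(G) ≤ 4. On the other hand G contains the 5-clique {0, 2, 5, 6, 7}. A clique must lie in a single bag of any decomposition, so no decomposition can have width below 4. Hence tw(G) = 4 exactly.

Treewidth 4.
One optimal decomposition is:
Bags: B1 = {3, 4, 5, 6, 7}  B2 = {3, 4, 6, 7, 8}  B3 = {0, 3, 5, 6, 7}  B4 = {0, 2, 5, 6, 7}  B5 = {0, 1, 3, 5, 7}
Tree: B1–B2, B1–B3, B3–B4, B3–B5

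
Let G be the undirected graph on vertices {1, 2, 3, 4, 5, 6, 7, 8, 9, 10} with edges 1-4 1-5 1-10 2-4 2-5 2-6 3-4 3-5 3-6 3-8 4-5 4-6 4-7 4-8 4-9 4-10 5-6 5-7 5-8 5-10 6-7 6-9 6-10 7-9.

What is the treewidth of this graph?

A width-3 tree decomposition is:
Bags: B1 = {3, 4, 5, 6}  B2 = {3, 4, 5, 8}  B3 = {4, 5, 6, 7}  B4 = {4, 5, 6, 10}  B5 = {2, 4, 5, 6}  B6 = {1, 4, 5, 10}  B7 = {4, 6, 7, 9}
Tree: B1–B2, B1–B3, B3–B4, B3–B5, B4–B6, B3–B7
The largest bag has 4 vertices, giving width 3; this decomposition certifies tw(G) ≤ 3. For the lower bound, the 4 vertices {4, 6, 7, 9} are pairwise adjacent, and any tree decomposition puts a clique entirely inside one bag — forcing width ≥ 3. Combining the bounds, tw(G) = 3.

3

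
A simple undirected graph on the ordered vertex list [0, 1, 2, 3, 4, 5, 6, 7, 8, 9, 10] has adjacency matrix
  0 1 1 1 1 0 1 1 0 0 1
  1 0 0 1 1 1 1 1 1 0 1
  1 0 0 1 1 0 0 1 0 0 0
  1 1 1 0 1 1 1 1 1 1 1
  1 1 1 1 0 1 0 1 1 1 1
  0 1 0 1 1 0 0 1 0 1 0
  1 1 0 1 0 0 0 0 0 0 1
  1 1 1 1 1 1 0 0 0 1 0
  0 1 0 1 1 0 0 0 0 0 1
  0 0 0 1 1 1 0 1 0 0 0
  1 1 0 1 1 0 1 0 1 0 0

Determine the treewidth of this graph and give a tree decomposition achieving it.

The largest bag has 5 vertices, giving width 4; this decomposition certifies tw(G) ≤ 4. On the other hand G contains the 5-clique {0, 1, 3, 4, 10}. A clique must lie in a single bag of any decomposition, so no decomposition can have width below 4. The upper and lower bounds meet at 4, so that is the treewidth.

Treewidth 4.
Bags: B1 = {3, 4, 5, 7, 9}  B2 = {1, 3, 4, 5, 7}  B3 = {0, 1, 3, 4, 7}  B4 = {0, 1, 3, 4, 10}  B5 = {0, 1, 3, 6, 10}  B6 = {0, 2, 3, 4, 7}  B7 = {1, 3, 4, 8, 10}
Tree: B1–B2, B2–B3, B3–B4, B4–B5, B3–B6, B4–B7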